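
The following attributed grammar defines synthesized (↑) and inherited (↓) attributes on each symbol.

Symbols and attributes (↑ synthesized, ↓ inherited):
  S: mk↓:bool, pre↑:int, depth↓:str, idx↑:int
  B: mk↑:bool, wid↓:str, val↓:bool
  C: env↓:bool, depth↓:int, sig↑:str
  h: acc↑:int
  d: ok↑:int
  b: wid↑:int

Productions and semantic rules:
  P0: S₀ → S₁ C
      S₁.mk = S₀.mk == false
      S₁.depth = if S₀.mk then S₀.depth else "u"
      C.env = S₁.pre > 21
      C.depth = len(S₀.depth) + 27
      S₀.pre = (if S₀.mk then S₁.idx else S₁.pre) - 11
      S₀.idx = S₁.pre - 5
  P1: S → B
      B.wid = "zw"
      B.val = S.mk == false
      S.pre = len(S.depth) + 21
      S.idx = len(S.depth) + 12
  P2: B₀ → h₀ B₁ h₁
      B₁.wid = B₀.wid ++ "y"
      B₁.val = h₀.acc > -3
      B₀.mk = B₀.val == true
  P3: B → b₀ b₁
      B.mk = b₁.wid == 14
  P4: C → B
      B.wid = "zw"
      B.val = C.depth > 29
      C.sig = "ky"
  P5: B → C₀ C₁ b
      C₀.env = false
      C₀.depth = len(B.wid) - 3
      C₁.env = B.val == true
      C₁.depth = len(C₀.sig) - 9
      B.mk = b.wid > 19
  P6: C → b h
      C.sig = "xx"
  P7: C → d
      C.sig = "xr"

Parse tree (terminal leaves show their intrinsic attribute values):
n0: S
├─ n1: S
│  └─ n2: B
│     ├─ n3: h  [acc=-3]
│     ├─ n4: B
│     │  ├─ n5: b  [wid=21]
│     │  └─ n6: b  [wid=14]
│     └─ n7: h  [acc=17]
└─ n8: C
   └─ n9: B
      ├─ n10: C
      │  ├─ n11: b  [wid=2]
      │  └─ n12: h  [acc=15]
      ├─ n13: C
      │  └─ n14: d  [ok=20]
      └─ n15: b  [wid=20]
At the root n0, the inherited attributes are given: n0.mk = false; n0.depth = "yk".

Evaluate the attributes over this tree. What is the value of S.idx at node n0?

17

1. n0.mk = false  [given at root]
2. n0.depth = "yk"  [given at root]
3. n1.mk = true  [S₀.mk == false]
4. n1.depth = "u"  [if S₀.mk then S₀.depth else "u"]
5. n2.wid = "zw"  ["zw"]
6. n2.val = false  [S.mk == false]
7. n3.acc = -3  [terminal]
8. n4.wid = "zwy"  [B₀.wid ++ "y"]
9. n4.val = false  [h₀.acc > -3]
10. n5.wid = 21  [terminal]
11. n6.wid = 14  [terminal]
12. n4.mk = true  [b₁.wid == 14]
13. n7.acc = 17  [terminal]
14. n2.mk = false  [B₀.val == true]
15. n1.pre = 22  [len(S.depth) + 21]
16. n1.idx = 13  [len(S.depth) + 12]
17. n8.env = true  [S₁.pre > 21]
18. n8.depth = 29  [len(S₀.depth) + 27]
19. n9.wid = "zw"  ["zw"]
20. n9.val = false  [C.depth > 29]
21. n10.env = false  [false]
22. n10.depth = -1  [len(B.wid) - 3]
23. n11.wid = 2  [terminal]
24. n12.acc = 15  [terminal]
25. n10.sig = "xx"  ["xx"]
26. n13.env = false  [B.val == true]
27. n13.depth = -7  [len(C₀.sig) - 9]
28. n14.ok = 20  [terminal]
29. n13.sig = "xr"  ["xr"]
30. n15.wid = 20  [terminal]
31. n9.mk = true  [b.wid > 19]
32. n8.sig = "ky"  ["ky"]
33. n0.pre = 11  [(if S₀.mk then S₁.idx else S₁.pre) - 11]
34. n0.idx = 17  [S₁.pre - 5]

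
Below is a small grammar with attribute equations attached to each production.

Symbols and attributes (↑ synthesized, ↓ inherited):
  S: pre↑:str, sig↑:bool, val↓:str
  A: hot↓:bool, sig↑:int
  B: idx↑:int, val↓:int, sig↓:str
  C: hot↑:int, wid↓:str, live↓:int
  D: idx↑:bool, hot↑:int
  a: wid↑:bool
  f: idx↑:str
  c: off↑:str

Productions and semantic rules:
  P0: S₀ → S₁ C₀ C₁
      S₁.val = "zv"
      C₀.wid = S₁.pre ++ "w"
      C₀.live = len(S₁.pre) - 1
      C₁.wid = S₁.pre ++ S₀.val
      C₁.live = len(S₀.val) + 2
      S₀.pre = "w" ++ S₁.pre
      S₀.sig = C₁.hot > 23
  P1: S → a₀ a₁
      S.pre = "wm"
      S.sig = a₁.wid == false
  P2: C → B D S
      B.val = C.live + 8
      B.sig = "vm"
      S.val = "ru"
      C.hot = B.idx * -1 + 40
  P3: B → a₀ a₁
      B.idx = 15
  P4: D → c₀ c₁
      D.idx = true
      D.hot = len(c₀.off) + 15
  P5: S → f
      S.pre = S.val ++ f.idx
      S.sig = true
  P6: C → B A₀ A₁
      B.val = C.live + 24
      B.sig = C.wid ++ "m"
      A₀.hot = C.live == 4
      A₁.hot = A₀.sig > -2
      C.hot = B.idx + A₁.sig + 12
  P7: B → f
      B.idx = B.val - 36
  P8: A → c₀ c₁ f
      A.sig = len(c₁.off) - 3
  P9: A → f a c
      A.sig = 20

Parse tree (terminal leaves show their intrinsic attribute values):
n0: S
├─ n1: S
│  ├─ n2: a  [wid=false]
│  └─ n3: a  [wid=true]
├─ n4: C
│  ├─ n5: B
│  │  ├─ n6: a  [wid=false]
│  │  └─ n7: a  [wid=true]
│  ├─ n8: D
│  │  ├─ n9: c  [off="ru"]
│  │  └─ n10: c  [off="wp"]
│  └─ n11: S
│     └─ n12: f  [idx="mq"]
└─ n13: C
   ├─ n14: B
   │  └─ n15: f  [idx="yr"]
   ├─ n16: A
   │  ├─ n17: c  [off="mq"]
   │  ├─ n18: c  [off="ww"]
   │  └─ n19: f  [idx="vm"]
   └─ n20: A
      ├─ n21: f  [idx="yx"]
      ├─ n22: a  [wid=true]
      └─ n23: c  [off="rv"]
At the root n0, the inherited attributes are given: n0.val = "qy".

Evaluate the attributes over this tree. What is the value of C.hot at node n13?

24

1. n0.val = "qy"  [given at root]
2. n1.val = "zv"  ["zv"]
3. n2.wid = false  [terminal]
4. n3.wid = true  [terminal]
5. n1.pre = "wm"  ["wm"]
6. n1.sig = false  [a₁.wid == false]
7. n4.wid = "wmw"  [S₁.pre ++ "w"]
8. n4.live = 1  [len(S₁.pre) - 1]
9. n5.val = 9  [C.live + 8]
10. n5.sig = "vm"  ["vm"]
11. n6.wid = false  [terminal]
12. n7.wid = true  [terminal]
13. n5.idx = 15  [15]
14. n9.off = "ru"  [terminal]
15. n10.off = "wp"  [terminal]
16. n8.idx = true  [true]
17. n8.hot = 17  [len(c₀.off) + 15]
18. n11.val = "ru"  ["ru"]
19. n12.idx = "mq"  [terminal]
20. n11.pre = "rumq"  [S.val ++ f.idx]
21. n11.sig = true  [true]
22. n4.hot = 25  [B.idx * -1 + 40]
23. n13.wid = "wmqy"  [S₁.pre ++ S₀.val]
24. n13.live = 4  [len(S₀.val) + 2]
25. n14.val = 28  [C.live + 24]
26. n14.sig = "wmqym"  [C.wid ++ "m"]
27. n15.idx = "yr"  [terminal]
28. n14.idx = -8  [B.val - 36]
29. n16.hot = true  [C.live == 4]
30. n17.off = "mq"  [terminal]
31. n18.off = "ww"  [terminal]
32. n19.idx = "vm"  [terminal]
33. n16.sig = -1  [len(c₁.off) - 3]
34. n20.hot = true  [A₀.sig > -2]
35. n21.idx = "yx"  [terminal]
36. n22.wid = true  [terminal]
37. n23.off = "rv"  [terminal]
38. n20.sig = 20  [20]
39. n13.hot = 24  [B.idx + A₁.sig + 12]
40. n0.pre = "wwm"  ["w" ++ S₁.pre]
41. n0.sig = true  [C₁.hot > 23]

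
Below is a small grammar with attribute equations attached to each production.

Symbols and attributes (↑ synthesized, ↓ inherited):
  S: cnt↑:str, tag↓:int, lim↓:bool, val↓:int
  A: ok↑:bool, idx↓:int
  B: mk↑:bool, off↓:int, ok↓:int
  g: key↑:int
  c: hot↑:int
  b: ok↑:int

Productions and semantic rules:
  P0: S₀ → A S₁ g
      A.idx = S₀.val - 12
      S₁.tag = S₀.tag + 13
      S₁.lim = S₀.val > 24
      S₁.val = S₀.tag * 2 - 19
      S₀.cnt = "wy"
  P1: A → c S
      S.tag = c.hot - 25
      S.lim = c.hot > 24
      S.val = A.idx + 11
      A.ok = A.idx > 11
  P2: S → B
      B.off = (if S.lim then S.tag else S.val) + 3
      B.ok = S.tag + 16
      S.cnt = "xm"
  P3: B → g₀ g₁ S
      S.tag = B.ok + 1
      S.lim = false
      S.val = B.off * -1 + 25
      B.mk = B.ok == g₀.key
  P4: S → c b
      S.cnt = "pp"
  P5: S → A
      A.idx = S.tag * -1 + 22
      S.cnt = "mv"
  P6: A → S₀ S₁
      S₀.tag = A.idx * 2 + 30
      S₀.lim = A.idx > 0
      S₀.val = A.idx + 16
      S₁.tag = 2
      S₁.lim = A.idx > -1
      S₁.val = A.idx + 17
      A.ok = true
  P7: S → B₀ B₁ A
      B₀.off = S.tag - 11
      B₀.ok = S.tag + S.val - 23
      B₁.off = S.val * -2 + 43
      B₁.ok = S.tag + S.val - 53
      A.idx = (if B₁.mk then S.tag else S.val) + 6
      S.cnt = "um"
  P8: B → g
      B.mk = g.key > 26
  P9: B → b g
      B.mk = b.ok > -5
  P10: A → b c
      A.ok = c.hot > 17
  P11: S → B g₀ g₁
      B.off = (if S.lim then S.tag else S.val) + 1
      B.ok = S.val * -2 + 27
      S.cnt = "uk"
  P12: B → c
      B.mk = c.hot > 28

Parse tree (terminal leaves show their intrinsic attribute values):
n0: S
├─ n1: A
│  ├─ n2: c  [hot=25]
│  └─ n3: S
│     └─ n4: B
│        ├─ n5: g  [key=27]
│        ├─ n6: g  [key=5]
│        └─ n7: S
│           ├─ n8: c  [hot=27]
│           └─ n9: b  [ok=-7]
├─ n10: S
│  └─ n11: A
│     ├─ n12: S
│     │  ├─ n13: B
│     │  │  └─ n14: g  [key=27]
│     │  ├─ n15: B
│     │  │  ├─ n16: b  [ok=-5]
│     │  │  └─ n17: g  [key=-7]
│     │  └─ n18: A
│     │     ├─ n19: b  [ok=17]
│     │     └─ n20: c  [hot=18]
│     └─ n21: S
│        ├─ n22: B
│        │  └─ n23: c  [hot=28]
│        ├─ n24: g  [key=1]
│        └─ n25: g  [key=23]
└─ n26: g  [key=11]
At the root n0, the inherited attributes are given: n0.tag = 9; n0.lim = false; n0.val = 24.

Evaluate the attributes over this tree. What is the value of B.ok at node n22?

-7

1. n0.tag = 9  [given at root]
2. n0.lim = false  [given at root]
3. n0.val = 24  [given at root]
4. n1.idx = 12  [S₀.val - 12]
5. n2.hot = 25  [terminal]
6. n3.tag = 0  [c.hot - 25]
7. n3.lim = true  [c.hot > 24]
8. n3.val = 23  [A.idx + 11]
9. n4.off = 3  [(if S.lim then S.tag else S.val) + 3]
10. n4.ok = 16  [S.tag + 16]
11. n5.key = 27  [terminal]
12. n6.key = 5  [terminal]
13. n7.tag = 17  [B.ok + 1]
14. n7.lim = false  [false]
15. n7.val = 22  [B.off * -1 + 25]
16. n8.hot = 27  [terminal]
17. n9.ok = -7  [terminal]
18. n7.cnt = "pp"  ["pp"]
19. n4.mk = false  [B.ok == g₀.key]
20. n3.cnt = "xm"  ["xm"]
21. n1.ok = true  [A.idx > 11]
22. n10.tag = 22  [S₀.tag + 13]
23. n10.lim = false  [S₀.val > 24]
24. n10.val = -1  [S₀.tag * 2 - 19]
25. n11.idx = 0  [S.tag * -1 + 22]
26. n12.tag = 30  [A.idx * 2 + 30]
27. n12.lim = false  [A.idx > 0]
28. n12.val = 16  [A.idx + 16]
29. n13.off = 19  [S.tag - 11]
30. n13.ok = 23  [S.tag + S.val - 23]
31. n14.key = 27  [terminal]
32. n13.mk = true  [g.key > 26]
33. n15.off = 11  [S.val * -2 + 43]
34. n15.ok = -7  [S.tag + S.val - 53]
35. n16.ok = -5  [terminal]
36. n17.key = -7  [terminal]
37. n15.mk = false  [b.ok > -5]
38. n18.idx = 22  [(if B₁.mk then S.tag else S.val) + 6]
39. n19.ok = 17  [terminal]
40. n20.hot = 18  [terminal]
41. n18.ok = true  [c.hot > 17]
42. n12.cnt = "um"  ["um"]
43. n21.tag = 2  [2]
44. n21.lim = true  [A.idx > -1]
45. n21.val = 17  [A.idx + 17]
46. n22.off = 3  [(if S.lim then S.tag else S.val) + 1]
47. n22.ok = -7  [S.val * -2 + 27]
48. n23.hot = 28  [terminal]
49. n22.mk = false  [c.hot > 28]
50. n24.key = 1  [terminal]
51. n25.key = 23  [terminal]
52. n21.cnt = "uk"  ["uk"]
53. n11.ok = true  [true]
54. n10.cnt = "mv"  ["mv"]
55. n26.key = 11  [terminal]
56. n0.cnt = "wy"  ["wy"]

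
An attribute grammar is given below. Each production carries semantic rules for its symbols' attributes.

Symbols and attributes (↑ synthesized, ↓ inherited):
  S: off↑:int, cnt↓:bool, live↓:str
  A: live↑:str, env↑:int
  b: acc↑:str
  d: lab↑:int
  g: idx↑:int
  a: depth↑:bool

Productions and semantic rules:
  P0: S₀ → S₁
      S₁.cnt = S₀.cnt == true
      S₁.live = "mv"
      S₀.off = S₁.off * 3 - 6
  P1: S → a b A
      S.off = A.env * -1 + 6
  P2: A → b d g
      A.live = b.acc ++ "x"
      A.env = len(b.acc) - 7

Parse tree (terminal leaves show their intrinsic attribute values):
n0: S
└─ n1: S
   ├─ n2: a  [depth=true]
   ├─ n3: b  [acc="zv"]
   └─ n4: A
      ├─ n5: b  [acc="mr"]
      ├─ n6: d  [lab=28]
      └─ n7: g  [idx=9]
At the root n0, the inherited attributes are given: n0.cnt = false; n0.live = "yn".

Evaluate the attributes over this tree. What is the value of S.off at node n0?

1. n0.cnt = false  [given at root]
2. n0.live = "yn"  [given at root]
3. n1.cnt = false  [S₀.cnt == true]
4. n1.live = "mv"  ["mv"]
5. n2.depth = true  [terminal]
6. n3.acc = "zv"  [terminal]
7. n5.acc = "mr"  [terminal]
8. n6.lab = 28  [terminal]
9. n7.idx = 9  [terminal]
10. n4.live = "mrx"  [b.acc ++ "x"]
11. n4.env = -5  [len(b.acc) - 7]
12. n1.off = 11  [A.env * -1 + 6]
13. n0.off = 27  [S₁.off * 3 - 6]

27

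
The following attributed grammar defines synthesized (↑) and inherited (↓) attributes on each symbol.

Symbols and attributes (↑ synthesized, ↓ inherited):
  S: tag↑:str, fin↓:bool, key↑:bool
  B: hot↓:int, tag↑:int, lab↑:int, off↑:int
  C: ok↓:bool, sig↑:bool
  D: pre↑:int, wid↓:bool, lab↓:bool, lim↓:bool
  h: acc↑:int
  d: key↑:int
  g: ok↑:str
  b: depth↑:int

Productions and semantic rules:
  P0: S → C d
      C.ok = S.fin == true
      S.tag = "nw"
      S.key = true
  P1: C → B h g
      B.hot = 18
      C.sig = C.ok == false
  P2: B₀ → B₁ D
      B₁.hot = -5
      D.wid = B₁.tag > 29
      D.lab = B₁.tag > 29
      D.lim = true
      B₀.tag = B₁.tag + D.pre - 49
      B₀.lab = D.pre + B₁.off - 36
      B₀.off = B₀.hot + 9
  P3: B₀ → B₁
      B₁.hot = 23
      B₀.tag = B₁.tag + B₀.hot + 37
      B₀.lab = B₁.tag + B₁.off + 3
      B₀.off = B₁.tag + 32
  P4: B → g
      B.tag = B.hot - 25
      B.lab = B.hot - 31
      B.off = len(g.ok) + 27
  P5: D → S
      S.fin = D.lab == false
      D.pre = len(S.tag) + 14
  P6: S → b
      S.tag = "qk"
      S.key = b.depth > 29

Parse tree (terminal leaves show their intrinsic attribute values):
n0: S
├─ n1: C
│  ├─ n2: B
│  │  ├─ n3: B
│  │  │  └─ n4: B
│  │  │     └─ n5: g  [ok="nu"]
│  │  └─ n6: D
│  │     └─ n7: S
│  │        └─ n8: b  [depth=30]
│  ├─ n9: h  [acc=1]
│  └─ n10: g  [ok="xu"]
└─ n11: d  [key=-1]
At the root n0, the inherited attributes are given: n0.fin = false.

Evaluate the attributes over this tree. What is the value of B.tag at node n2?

1. n0.fin = false  [given at root]
2. n1.ok = false  [S.fin == true]
3. n2.hot = 18  [18]
4. n3.hot = -5  [-5]
5. n4.hot = 23  [23]
6. n5.ok = "nu"  [terminal]
7. n4.tag = -2  [B.hot - 25]
8. n4.lab = -8  [B.hot - 31]
9. n4.off = 29  [len(g.ok) + 27]
10. n3.tag = 30  [B₁.tag + B₀.hot + 37]
11. n3.lab = 30  [B₁.tag + B₁.off + 3]
12. n3.off = 30  [B₁.tag + 32]
13. n6.wid = true  [B₁.tag > 29]
14. n6.lab = true  [B₁.tag > 29]
15. n6.lim = true  [true]
16. n7.fin = false  [D.lab == false]
17. n8.depth = 30  [terminal]
18. n7.tag = "qk"  ["qk"]
19. n7.key = true  [b.depth > 29]
20. n6.pre = 16  [len(S.tag) + 14]
21. n2.tag = -3  [B₁.tag + D.pre - 49]
22. n2.lab = 10  [D.pre + B₁.off - 36]
23. n2.off = 27  [B₀.hot + 9]
24. n9.acc = 1  [terminal]
25. n10.ok = "xu"  [terminal]
26. n1.sig = true  [C.ok == false]
27. n11.key = -1  [terminal]
28. n0.tag = "nw"  ["nw"]
29. n0.key = true  [true]

-3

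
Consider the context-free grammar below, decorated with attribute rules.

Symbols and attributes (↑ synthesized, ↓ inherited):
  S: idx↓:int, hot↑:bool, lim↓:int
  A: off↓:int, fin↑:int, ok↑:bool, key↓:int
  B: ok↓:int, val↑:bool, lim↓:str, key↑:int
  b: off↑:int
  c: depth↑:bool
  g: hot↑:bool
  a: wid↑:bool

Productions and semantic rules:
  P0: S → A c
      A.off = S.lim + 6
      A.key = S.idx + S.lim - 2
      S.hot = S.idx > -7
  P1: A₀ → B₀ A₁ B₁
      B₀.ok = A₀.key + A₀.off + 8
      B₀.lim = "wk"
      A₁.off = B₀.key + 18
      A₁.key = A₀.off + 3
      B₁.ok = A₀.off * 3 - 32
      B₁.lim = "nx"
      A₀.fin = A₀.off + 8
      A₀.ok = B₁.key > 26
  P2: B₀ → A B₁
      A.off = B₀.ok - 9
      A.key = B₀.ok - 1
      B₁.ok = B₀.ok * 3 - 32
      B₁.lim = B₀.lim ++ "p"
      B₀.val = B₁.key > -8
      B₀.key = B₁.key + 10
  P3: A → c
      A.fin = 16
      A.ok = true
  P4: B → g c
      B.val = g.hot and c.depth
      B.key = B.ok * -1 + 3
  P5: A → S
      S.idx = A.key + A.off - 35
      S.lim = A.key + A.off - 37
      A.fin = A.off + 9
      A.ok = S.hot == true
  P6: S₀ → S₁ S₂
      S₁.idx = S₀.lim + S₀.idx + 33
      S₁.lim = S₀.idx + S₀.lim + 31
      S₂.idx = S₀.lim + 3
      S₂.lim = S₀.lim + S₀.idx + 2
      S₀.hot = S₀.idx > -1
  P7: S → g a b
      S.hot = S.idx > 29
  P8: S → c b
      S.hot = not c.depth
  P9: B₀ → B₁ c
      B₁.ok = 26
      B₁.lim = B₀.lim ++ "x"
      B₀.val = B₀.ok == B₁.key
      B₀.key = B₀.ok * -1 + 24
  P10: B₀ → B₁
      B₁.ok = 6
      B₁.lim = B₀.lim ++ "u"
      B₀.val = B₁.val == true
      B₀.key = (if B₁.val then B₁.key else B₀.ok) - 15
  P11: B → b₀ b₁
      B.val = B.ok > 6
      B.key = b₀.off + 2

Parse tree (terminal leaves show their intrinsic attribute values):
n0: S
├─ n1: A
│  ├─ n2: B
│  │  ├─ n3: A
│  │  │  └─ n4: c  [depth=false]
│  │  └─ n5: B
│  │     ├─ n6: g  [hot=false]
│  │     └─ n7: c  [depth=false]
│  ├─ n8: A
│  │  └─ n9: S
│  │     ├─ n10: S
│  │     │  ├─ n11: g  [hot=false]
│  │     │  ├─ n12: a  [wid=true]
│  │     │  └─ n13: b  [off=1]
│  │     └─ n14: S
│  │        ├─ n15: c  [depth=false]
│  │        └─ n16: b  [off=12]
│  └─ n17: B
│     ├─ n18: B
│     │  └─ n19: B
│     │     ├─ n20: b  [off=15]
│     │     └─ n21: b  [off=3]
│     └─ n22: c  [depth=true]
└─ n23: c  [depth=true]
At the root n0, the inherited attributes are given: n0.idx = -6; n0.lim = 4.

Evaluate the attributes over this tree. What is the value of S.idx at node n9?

-1

1. n0.idx = -6  [given at root]
2. n0.lim = 4  [given at root]
3. n1.off = 10  [S.lim + 6]
4. n1.key = -4  [S.idx + S.lim - 2]
5. n2.ok = 14  [A₀.key + A₀.off + 8]
6. n2.lim = "wk"  ["wk"]
7. n3.off = 5  [B₀.ok - 9]
8. n3.key = 13  [B₀.ok - 1]
9. n4.depth = false  [terminal]
10. n3.fin = 16  [16]
11. n3.ok = true  [true]
12. n5.ok = 10  [B₀.ok * 3 - 32]
13. n5.lim = "wkp"  [B₀.lim ++ "p"]
14. n6.hot = false  [terminal]
15. n7.depth = false  [terminal]
16. n5.val = false  [g.hot and c.depth]
17. n5.key = -7  [B.ok * -1 + 3]
18. n2.val = true  [B₁.key > -8]
19. n2.key = 3  [B₁.key + 10]
20. n8.off = 21  [B₀.key + 18]
21. n8.key = 13  [A₀.off + 3]
22. n9.idx = -1  [A.key + A.off - 35]
23. n9.lim = -3  [A.key + A.off - 37]
24. n10.idx = 29  [S₀.lim + S₀.idx + 33]
25. n10.lim = 27  [S₀.idx + S₀.lim + 31]
26. n11.hot = false  [terminal]
27. n12.wid = true  [terminal]
28. n13.off = 1  [terminal]
29. n10.hot = false  [S.idx > 29]
30. n14.idx = 0  [S₀.lim + 3]
31. n14.lim = -2  [S₀.lim + S₀.idx + 2]
32. n15.depth = false  [terminal]
33. n16.off = 12  [terminal]
34. n14.hot = true  [not c.depth]
35. n9.hot = false  [S₀.idx > -1]
36. n8.fin = 30  [A.off + 9]
37. n8.ok = false  [S.hot == true]
38. n17.ok = -2  [A₀.off * 3 - 32]
39. n17.lim = "nx"  ["nx"]
40. n18.ok = 26  [26]
41. n18.lim = "nxx"  [B₀.lim ++ "x"]
42. n19.ok = 6  [6]
43. n19.lim = "nxxu"  [B₀.lim ++ "u"]
44. n20.off = 15  [terminal]
45. n21.off = 3  [terminal]
46. n19.val = false  [B.ok > 6]
47. n19.key = 17  [b₀.off + 2]
48. n18.val = false  [B₁.val == true]
49. n18.key = 11  [(if B₁.val then B₁.key else B₀.ok) - 15]
50. n22.depth = true  [terminal]
51. n17.val = false  [B₀.ok == B₁.key]
52. n17.key = 26  [B₀.ok * -1 + 24]
53. n1.fin = 18  [A₀.off + 8]
54. n1.ok = false  [B₁.key > 26]
55. n23.depth = true  [terminal]
56. n0.hot = true  [S.idx > -7]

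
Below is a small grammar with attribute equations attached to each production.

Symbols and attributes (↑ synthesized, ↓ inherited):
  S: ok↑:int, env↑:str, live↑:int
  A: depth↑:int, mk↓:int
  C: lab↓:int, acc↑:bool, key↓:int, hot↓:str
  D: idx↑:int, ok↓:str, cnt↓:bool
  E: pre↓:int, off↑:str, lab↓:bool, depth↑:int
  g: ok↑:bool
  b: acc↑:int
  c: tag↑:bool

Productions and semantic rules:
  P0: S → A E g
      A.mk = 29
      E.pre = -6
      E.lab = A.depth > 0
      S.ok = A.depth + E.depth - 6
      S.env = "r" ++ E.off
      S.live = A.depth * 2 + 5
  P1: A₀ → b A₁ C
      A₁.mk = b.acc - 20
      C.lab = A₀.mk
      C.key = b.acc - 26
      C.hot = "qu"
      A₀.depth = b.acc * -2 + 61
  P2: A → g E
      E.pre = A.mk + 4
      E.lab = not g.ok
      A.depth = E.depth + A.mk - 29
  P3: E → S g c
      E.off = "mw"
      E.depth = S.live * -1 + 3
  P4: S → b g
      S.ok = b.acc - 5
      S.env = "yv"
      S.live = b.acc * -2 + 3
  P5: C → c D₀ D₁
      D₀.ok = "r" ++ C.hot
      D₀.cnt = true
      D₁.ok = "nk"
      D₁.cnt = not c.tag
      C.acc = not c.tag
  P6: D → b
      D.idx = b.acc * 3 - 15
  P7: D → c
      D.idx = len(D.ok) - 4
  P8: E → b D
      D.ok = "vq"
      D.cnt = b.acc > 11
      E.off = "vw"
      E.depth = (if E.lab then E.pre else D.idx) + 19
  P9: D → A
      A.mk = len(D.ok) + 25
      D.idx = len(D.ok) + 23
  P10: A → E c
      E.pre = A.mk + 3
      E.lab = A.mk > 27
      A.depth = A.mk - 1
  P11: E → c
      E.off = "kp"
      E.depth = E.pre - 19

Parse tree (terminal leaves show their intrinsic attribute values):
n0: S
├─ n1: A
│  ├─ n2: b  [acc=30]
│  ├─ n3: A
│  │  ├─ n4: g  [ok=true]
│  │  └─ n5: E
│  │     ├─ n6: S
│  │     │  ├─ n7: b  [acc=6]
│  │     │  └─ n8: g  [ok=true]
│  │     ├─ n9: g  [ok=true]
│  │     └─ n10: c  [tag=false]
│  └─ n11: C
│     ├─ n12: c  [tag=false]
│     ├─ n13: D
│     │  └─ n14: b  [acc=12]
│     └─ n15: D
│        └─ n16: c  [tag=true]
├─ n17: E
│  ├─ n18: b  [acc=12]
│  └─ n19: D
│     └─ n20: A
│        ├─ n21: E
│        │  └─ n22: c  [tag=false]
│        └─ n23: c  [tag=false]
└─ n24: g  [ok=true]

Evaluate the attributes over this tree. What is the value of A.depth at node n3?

1. n1.mk = 29  [29]
2. n2.acc = 30  [terminal]
3. n3.mk = 10  [b.acc - 20]
4. n4.ok = true  [terminal]
5. n5.pre = 14  [A.mk + 4]
6. n5.lab = false  [not g.ok]
7. n7.acc = 6  [terminal]
8. n8.ok = true  [terminal]
9. n6.ok = 1  [b.acc - 5]
10. n6.env = "yv"  ["yv"]
11. n6.live = -9  [b.acc * -2 + 3]
12. n9.ok = true  [terminal]
13. n10.tag = false  [terminal]
14. n5.off = "mw"  ["mw"]
15. n5.depth = 12  [S.live * -1 + 3]
16. n3.depth = -7  [E.depth + A.mk - 29]
17. n11.lab = 29  [A₀.mk]
18. n11.key = 4  [b.acc - 26]
19. n11.hot = "qu"  ["qu"]
20. n12.tag = false  [terminal]
21. n13.ok = "rqu"  ["r" ++ C.hot]
22. n13.cnt = true  [true]
23. n14.acc = 12  [terminal]
24. n13.idx = 21  [b.acc * 3 - 15]
25. n15.ok = "nk"  ["nk"]
26. n15.cnt = true  [not c.tag]
27. n16.tag = true  [terminal]
28. n15.idx = -2  [len(D.ok) - 4]
29. n11.acc = true  [not c.tag]
30. n1.depth = 1  [b.acc * -2 + 61]
31. n17.pre = -6  [-6]
32. n17.lab = true  [A.depth > 0]
33. n18.acc = 12  [terminal]
34. n19.ok = "vq"  ["vq"]
35. n19.cnt = true  [b.acc > 11]
36. n20.mk = 27  [len(D.ok) + 25]
37. n21.pre = 30  [A.mk + 3]
38. n21.lab = false  [A.mk > 27]
39. n22.tag = false  [terminal]
40. n21.off = "kp"  ["kp"]
41. n21.depth = 11  [E.pre - 19]
42. n23.tag = false  [terminal]
43. n20.depth = 26  [A.mk - 1]
44. n19.idx = 25  [len(D.ok) + 23]
45. n17.off = "vw"  ["vw"]
46. n17.depth = 13  [(if E.lab then E.pre else D.idx) + 19]
47. n24.ok = true  [terminal]
48. n0.ok = 8  [A.depth + E.depth - 6]
49. n0.env = "rvw"  ["r" ++ E.off]
50. n0.live = 7  [A.depth * 2 + 5]

-7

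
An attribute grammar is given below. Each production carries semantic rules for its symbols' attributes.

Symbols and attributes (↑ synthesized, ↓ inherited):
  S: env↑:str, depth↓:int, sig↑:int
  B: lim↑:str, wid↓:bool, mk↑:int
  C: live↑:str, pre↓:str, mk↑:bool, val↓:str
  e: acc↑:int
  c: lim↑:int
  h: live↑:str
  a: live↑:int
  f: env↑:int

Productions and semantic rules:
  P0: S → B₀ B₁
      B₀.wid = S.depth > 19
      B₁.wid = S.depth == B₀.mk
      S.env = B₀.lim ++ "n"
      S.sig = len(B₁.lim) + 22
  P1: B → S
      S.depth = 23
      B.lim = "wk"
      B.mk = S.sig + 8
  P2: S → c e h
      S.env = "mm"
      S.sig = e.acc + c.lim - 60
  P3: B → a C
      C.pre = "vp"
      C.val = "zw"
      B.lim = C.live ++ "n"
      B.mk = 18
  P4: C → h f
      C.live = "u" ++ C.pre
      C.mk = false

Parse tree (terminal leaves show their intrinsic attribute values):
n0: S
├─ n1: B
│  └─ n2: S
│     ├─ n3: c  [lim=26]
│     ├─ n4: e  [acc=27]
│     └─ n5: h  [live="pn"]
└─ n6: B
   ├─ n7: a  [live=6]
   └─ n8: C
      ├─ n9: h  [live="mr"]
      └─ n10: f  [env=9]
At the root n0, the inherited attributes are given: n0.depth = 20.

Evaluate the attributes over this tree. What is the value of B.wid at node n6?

1. n0.depth = 20  [given at root]
2. n1.wid = true  [S.depth > 19]
3. n2.depth = 23  [23]
4. n3.lim = 26  [terminal]
5. n4.acc = 27  [terminal]
6. n5.live = "pn"  [terminal]
7. n2.env = "mm"  ["mm"]
8. n2.sig = -7  [e.acc + c.lim - 60]
9. n1.lim = "wk"  ["wk"]
10. n1.mk = 1  [S.sig + 8]
11. n6.wid = false  [S.depth == B₀.mk]
12. n7.live = 6  [terminal]
13. n8.pre = "vp"  ["vp"]
14. n8.val = "zw"  ["zw"]
15. n9.live = "mr"  [terminal]
16. n10.env = 9  [terminal]
17. n8.live = "uvp"  ["u" ++ C.pre]
18. n8.mk = false  [false]
19. n6.lim = "uvpn"  [C.live ++ "n"]
20. n6.mk = 18  [18]
21. n0.env = "wkn"  [B₀.lim ++ "n"]
22. n0.sig = 26  [len(B₁.lim) + 22]

false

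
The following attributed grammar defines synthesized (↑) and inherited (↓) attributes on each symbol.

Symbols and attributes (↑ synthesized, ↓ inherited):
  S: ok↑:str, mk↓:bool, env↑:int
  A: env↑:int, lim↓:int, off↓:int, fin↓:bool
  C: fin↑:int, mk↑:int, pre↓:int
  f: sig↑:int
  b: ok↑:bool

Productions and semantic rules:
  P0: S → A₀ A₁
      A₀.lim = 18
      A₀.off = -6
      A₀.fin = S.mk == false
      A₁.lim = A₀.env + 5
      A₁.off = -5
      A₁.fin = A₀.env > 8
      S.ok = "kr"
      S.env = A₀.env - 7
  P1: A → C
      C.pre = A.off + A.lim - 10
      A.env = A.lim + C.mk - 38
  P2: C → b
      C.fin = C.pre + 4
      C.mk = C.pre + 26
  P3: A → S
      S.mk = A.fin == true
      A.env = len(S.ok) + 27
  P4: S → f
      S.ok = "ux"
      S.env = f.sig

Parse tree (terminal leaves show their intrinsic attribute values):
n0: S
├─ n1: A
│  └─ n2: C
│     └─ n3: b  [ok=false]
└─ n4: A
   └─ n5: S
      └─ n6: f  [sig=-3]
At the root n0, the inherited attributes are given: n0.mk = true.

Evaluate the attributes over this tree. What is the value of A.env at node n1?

8

1. n0.mk = true  [given at root]
2. n1.lim = 18  [18]
3. n1.off = -6  [-6]
4. n1.fin = false  [S.mk == false]
5. n2.pre = 2  [A.off + A.lim - 10]
6. n3.ok = false  [terminal]
7. n2.fin = 6  [C.pre + 4]
8. n2.mk = 28  [C.pre + 26]
9. n1.env = 8  [A.lim + C.mk - 38]
10. n4.lim = 13  [A₀.env + 5]
11. n4.off = -5  [-5]
12. n4.fin = false  [A₀.env > 8]
13. n5.mk = false  [A.fin == true]
14. n6.sig = -3  [terminal]
15. n5.ok = "ux"  ["ux"]
16. n5.env = -3  [f.sig]
17. n4.env = 29  [len(S.ok) + 27]
18. n0.ok = "kr"  ["kr"]
19. n0.env = 1  [A₀.env - 7]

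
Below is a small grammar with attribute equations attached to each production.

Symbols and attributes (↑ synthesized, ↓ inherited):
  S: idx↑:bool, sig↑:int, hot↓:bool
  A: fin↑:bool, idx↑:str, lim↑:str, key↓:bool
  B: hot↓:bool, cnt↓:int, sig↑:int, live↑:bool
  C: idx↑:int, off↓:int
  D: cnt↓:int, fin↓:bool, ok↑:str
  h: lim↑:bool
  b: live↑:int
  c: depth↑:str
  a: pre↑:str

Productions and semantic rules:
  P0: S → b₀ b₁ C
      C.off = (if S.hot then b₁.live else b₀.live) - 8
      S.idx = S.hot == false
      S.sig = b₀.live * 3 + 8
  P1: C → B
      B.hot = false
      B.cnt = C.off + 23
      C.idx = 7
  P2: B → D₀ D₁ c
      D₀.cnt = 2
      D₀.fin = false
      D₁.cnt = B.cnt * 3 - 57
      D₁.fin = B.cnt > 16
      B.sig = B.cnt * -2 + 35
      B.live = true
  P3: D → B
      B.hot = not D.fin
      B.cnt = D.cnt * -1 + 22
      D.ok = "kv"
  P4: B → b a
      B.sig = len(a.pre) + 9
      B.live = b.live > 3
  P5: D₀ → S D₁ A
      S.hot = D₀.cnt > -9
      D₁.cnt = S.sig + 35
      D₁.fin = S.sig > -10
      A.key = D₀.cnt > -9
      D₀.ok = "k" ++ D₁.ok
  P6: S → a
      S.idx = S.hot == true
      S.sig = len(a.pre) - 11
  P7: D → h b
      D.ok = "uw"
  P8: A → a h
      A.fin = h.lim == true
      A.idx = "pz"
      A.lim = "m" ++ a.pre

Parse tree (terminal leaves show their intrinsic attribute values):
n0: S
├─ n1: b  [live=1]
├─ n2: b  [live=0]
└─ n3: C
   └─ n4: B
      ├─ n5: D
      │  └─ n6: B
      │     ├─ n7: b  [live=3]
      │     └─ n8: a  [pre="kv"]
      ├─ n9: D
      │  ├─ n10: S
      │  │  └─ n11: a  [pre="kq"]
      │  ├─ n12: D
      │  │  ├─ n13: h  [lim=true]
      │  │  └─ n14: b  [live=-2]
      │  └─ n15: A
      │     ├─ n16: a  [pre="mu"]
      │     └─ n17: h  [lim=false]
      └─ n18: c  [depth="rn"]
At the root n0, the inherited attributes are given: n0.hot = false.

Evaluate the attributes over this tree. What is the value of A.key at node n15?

1. n0.hot = false  [given at root]
2. n1.live = 1  [terminal]
3. n2.live = 0  [terminal]
4. n3.off = -7  [(if S.hot then b₁.live else b₀.live) - 8]
5. n4.hot = false  [false]
6. n4.cnt = 16  [C.off + 23]
7. n5.cnt = 2  [2]
8. n5.fin = false  [false]
9. n6.hot = true  [not D.fin]
10. n6.cnt = 20  [D.cnt * -1 + 22]
11. n7.live = 3  [terminal]
12. n8.pre = "kv"  [terminal]
13. n6.sig = 11  [len(a.pre) + 9]
14. n6.live = false  [b.live > 3]
15. n5.ok = "kv"  ["kv"]
16. n9.cnt = -9  [B.cnt * 3 - 57]
17. n9.fin = false  [B.cnt > 16]
18. n10.hot = false  [D₀.cnt > -9]
19. n11.pre = "kq"  [terminal]
20. n10.idx = false  [S.hot == true]
21. n10.sig = -9  [len(a.pre) - 11]
22. n12.cnt = 26  [S.sig + 35]
23. n12.fin = true  [S.sig > -10]
24. n13.lim = true  [terminal]
25. n14.live = -2  [terminal]
26. n12.ok = "uw"  ["uw"]
27. n15.key = false  [D₀.cnt > -9]
28. n16.pre = "mu"  [terminal]
29. n17.lim = false  [terminal]
30. n15.fin = false  [h.lim == true]
31. n15.idx = "pz"  ["pz"]
32. n15.lim = "mmu"  ["m" ++ a.pre]
33. n9.ok = "kuw"  ["k" ++ D₁.ok]
34. n18.depth = "rn"  [terminal]
35. n4.sig = 3  [B.cnt * -2 + 35]
36. n4.live = true  [true]
37. n3.idx = 7  [7]
38. n0.idx = true  [S.hot == false]
39. n0.sig = 11  [b₀.live * 3 + 8]

false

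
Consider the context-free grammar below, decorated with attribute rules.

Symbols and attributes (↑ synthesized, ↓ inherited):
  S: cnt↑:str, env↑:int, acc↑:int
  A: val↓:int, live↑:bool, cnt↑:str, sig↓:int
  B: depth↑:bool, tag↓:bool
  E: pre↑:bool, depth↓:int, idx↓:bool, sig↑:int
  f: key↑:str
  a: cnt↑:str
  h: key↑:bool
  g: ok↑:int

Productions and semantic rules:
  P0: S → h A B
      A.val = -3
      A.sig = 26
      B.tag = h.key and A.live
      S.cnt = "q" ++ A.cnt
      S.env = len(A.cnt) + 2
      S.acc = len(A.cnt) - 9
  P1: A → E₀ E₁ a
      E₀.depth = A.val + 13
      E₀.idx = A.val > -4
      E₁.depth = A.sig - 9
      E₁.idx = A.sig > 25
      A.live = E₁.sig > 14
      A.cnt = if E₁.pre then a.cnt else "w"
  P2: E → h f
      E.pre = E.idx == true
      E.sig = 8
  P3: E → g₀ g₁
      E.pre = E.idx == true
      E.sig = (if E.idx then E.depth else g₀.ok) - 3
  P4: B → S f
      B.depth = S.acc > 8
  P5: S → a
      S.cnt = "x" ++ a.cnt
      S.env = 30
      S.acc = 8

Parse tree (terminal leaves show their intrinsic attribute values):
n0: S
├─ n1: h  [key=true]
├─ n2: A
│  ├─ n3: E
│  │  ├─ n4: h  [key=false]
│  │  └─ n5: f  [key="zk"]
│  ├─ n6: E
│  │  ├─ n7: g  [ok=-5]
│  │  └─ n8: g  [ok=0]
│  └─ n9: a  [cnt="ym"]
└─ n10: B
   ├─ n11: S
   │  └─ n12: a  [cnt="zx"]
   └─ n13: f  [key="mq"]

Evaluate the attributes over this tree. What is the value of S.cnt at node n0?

"qym"

1. n1.key = true  [terminal]
2. n2.val = -3  [-3]
3. n2.sig = 26  [26]
4. n3.depth = 10  [A.val + 13]
5. n3.idx = true  [A.val > -4]
6. n4.key = false  [terminal]
7. n5.key = "zk"  [terminal]
8. n3.pre = true  [E.idx == true]
9. n3.sig = 8  [8]
10. n6.depth = 17  [A.sig - 9]
11. n6.idx = true  [A.sig > 25]
12. n7.ok = -5  [terminal]
13. n8.ok = 0  [terminal]
14. n6.pre = true  [E.idx == true]
15. n6.sig = 14  [(if E.idx then E.depth else g₀.ok) - 3]
16. n9.cnt = "ym"  [terminal]
17. n2.live = false  [E₁.sig > 14]
18. n2.cnt = "ym"  [if E₁.pre then a.cnt else "w"]
19. n10.tag = false  [h.key and A.live]
20. n12.cnt = "zx"  [terminal]
21. n11.cnt = "xzx"  ["x" ++ a.cnt]
22. n11.env = 30  [30]
23. n11.acc = 8  [8]
24. n13.key = "mq"  [terminal]
25. n10.depth = false  [S.acc > 8]
26. n0.cnt = "qym"  ["q" ++ A.cnt]
27. n0.env = 4  [len(A.cnt) + 2]
28. n0.acc = -7  [len(A.cnt) - 9]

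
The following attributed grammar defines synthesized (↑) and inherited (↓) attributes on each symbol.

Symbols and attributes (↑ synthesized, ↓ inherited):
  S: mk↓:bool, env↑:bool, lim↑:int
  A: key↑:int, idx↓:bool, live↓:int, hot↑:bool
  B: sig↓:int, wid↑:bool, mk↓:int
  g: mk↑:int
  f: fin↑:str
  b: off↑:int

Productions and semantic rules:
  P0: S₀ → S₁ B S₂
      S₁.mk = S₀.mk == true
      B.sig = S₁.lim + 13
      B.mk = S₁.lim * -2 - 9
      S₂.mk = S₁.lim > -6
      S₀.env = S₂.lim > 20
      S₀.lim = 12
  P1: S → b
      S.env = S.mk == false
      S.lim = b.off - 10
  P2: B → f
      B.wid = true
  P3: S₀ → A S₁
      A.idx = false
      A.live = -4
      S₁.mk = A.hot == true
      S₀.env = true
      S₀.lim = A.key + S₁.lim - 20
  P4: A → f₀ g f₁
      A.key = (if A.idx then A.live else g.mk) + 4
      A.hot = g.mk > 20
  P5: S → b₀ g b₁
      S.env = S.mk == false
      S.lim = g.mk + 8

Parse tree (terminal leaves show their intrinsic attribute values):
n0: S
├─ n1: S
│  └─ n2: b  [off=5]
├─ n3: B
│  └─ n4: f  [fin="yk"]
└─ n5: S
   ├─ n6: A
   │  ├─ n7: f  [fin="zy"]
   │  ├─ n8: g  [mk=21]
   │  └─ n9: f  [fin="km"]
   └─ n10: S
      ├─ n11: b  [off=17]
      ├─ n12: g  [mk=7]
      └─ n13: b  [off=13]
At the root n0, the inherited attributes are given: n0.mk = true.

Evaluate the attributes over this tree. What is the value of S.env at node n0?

false

1. n0.mk = true  [given at root]
2. n1.mk = true  [S₀.mk == true]
3. n2.off = 5  [terminal]
4. n1.env = false  [S.mk == false]
5. n1.lim = -5  [b.off - 10]
6. n3.sig = 8  [S₁.lim + 13]
7. n3.mk = 1  [S₁.lim * -2 - 9]
8. n4.fin = "yk"  [terminal]
9. n3.wid = true  [true]
10. n5.mk = true  [S₁.lim > -6]
11. n6.idx = false  [false]
12. n6.live = -4  [-4]
13. n7.fin = "zy"  [terminal]
14. n8.mk = 21  [terminal]
15. n9.fin = "km"  [terminal]
16. n6.key = 25  [(if A.idx then A.live else g.mk) + 4]
17. n6.hot = true  [g.mk > 20]
18. n10.mk = true  [A.hot == true]
19. n11.off = 17  [terminal]
20. n12.mk = 7  [terminal]
21. n13.off = 13  [terminal]
22. n10.env = false  [S.mk == false]
23. n10.lim = 15  [g.mk + 8]
24. n5.env = true  [true]
25. n5.lim = 20  [A.key + S₁.lim - 20]
26. n0.env = false  [S₂.lim > 20]
27. n0.lim = 12  [12]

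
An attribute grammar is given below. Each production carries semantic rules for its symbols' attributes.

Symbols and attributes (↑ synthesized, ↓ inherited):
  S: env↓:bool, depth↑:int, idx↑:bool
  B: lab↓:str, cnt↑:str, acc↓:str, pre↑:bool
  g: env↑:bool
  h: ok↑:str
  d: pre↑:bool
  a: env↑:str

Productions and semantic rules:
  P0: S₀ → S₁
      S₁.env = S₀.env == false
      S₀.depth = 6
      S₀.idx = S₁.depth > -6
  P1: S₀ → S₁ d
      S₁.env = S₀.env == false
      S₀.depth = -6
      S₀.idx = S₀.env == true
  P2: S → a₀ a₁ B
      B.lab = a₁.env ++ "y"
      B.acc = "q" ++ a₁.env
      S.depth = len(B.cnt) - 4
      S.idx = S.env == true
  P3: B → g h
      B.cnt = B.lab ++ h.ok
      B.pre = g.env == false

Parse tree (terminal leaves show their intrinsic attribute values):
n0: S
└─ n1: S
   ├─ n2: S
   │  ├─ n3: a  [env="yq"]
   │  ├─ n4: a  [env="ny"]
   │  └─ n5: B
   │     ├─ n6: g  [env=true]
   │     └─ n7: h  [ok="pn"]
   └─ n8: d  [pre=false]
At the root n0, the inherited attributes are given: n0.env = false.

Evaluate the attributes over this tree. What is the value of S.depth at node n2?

1. n0.env = false  [given at root]
2. n1.env = true  [S₀.env == false]
3. n2.env = false  [S₀.env == false]
4. n3.env = "yq"  [terminal]
5. n4.env = "ny"  [terminal]
6. n5.lab = "nyy"  [a₁.env ++ "y"]
7. n5.acc = "qny"  ["q" ++ a₁.env]
8. n6.env = true  [terminal]
9. n7.ok = "pn"  [terminal]
10. n5.cnt = "nyypn"  [B.lab ++ h.ok]
11. n5.pre = false  [g.env == false]
12. n2.depth = 1  [len(B.cnt) - 4]
13. n2.idx = false  [S.env == true]
14. n8.pre = false  [terminal]
15. n1.depth = -6  [-6]
16. n1.idx = true  [S₀.env == true]
17. n0.depth = 6  [6]
18. n0.idx = false  [S₁.depth > -6]

1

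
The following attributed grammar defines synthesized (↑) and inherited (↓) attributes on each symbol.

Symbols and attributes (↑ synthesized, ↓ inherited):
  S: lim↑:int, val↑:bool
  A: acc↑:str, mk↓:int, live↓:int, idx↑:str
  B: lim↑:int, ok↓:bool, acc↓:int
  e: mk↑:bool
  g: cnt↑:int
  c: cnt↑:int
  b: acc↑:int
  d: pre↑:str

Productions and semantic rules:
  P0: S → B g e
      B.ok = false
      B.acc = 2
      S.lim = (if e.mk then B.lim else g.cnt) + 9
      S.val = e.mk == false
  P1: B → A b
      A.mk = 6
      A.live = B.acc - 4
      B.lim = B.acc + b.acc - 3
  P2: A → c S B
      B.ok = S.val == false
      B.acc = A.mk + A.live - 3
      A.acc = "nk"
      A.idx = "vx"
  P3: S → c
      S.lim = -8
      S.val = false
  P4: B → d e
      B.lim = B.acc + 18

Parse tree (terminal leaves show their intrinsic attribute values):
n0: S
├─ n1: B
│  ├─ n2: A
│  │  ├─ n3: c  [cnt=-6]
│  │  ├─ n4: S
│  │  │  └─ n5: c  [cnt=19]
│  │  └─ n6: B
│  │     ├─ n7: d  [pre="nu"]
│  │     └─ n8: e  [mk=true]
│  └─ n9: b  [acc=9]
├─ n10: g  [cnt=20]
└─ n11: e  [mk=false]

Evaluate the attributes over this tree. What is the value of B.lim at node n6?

19

1. n1.ok = false  [false]
2. n1.acc = 2  [2]
3. n2.mk = 6  [6]
4. n2.live = -2  [B.acc - 4]
5. n3.cnt = -6  [terminal]
6. n5.cnt = 19  [terminal]
7. n4.lim = -8  [-8]
8. n4.val = false  [false]
9. n6.ok = true  [S.val == false]
10. n6.acc = 1  [A.mk + A.live - 3]
11. n7.pre = "nu"  [terminal]
12. n8.mk = true  [terminal]
13. n6.lim = 19  [B.acc + 18]
14. n2.acc = "nk"  ["nk"]
15. n2.idx = "vx"  ["vx"]
16. n9.acc = 9  [terminal]
17. n1.lim = 8  [B.acc + b.acc - 3]
18. n10.cnt = 20  [terminal]
19. n11.mk = false  [terminal]
20. n0.lim = 29  [(if e.mk then B.lim else g.cnt) + 9]
21. n0.val = true  [e.mk == false]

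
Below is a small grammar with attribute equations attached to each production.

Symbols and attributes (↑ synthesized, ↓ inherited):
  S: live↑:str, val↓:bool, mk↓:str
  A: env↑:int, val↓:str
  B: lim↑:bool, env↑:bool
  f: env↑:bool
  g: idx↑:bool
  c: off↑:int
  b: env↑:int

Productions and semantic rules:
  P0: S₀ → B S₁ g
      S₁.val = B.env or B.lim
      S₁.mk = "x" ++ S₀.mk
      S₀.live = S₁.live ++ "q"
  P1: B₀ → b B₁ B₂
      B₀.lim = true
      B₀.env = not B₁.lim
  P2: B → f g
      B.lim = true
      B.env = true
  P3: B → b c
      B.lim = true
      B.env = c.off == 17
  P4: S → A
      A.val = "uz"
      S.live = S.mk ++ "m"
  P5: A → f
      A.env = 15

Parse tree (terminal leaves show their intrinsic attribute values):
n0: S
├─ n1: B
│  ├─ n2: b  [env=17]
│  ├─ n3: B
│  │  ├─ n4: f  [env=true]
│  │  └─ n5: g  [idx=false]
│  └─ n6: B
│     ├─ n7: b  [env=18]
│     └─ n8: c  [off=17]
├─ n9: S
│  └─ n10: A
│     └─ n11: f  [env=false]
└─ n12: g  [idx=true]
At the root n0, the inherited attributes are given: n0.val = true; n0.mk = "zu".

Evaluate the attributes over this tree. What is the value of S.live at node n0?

1. n0.val = true  [given at root]
2. n0.mk = "zu"  [given at root]
3. n2.env = 17  [terminal]
4. n4.env = true  [terminal]
5. n5.idx = false  [terminal]
6. n3.lim = true  [true]
7. n3.env = true  [true]
8. n7.env = 18  [terminal]
9. n8.off = 17  [terminal]
10. n6.lim = true  [true]
11. n6.env = true  [c.off == 17]
12. n1.lim = true  [true]
13. n1.env = false  [not B₁.lim]
14. n9.val = true  [B.env or B.lim]
15. n9.mk = "xzu"  ["x" ++ S₀.mk]
16. n10.val = "uz"  ["uz"]
17. n11.env = false  [terminal]
18. n10.env = 15  [15]
19. n9.live = "xzum"  [S.mk ++ "m"]
20. n12.idx = true  [terminal]
21. n0.live = "xzumq"  [S₁.live ++ "q"]

"xzumq"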